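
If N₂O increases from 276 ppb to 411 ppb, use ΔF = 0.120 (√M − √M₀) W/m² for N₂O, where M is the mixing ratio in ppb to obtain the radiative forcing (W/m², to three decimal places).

N₂O: 0.120 × (√411 − √276) = 0.120 × (20.2731 − 16.6132) = 0.120 × 3.6599 = 0.4392 W/m².

ΔF = 0.439 W/m²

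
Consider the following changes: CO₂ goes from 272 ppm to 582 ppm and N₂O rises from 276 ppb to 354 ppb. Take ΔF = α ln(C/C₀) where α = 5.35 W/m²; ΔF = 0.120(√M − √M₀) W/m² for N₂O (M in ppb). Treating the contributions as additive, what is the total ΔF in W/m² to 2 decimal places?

ΔF = 4.33 W/m²

CO₂: 5.35 × ln(582/272) = 5.35 × ln(2.13971) = 5.35 × 0.76067 = 4.0696 W/m².
N₂O: 0.120 × (√354 − √276) = 0.120 × (18.8149 − 16.6132) = 0.120 × 2.2017 = 0.2642 W/m².
Total ΔF = 4.0696 + 0.2642 = 4.3338 W/m².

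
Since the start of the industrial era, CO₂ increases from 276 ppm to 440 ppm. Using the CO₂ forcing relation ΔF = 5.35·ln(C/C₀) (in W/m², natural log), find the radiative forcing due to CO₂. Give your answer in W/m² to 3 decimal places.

ΔF = 2.495 W/m²

CO₂: 5.35 × ln(440/276) = 5.35 × ln(1.59420) = 5.35 × 0.46637 = 2.4951 W/m².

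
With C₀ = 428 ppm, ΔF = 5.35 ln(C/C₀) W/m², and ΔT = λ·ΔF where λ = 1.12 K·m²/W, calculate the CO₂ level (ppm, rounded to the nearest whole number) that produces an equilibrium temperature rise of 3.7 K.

C ≈ 794 ppm

Required forcing: ΔF = ΔT/λ = 3.7/1.12 = 3.3036 W/m².
Then ln(C/428) = ΔF/5.35 = 3.3036/5.35 = 0.61750.
So C = 428 × e^0.61750 = 428 × 1.85429 = 793.64 ppm.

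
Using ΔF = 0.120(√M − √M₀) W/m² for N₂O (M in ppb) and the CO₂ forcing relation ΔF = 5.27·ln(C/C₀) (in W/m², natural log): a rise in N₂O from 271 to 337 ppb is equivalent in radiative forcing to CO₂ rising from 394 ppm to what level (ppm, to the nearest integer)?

C ≈ 411 ppm

N₂O forcing: 0.120 × (√337 − √271) = 0.120 × (18.3576 − 16.4621) = 0.120 × 1.8955 = 0.22746 W/m².
Set 5.27 ln(C/394) = 0.22746: ln(C/394) = 0.22746/5.27 = 0.04316, so C = 394 × e^0.04316 = 394 × 1.04410 = 411.38 ppm.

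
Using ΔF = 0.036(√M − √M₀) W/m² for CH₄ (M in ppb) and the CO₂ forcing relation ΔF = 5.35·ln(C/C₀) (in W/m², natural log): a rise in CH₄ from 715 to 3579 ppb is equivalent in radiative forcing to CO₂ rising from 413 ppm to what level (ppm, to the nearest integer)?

CH₄ forcing: 0.036 × (√3579 − √715) = 0.036 × (59.8247 − 26.7395) = 0.036 × 33.0852 = 1.19107 W/m².
Set 5.35 ln(C/413) = 1.19107: ln(C/413) = 1.19107/5.35 = 0.22263, so C = 413 × e^0.22263 = 413 × 1.24936 = 515.99 ppm.

C ≈ 516 ppm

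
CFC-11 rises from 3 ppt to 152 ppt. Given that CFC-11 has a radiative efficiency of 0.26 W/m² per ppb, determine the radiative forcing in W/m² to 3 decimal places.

ΔF = 0.039 W/m²

CFC-11: Δ = 152 − 3 = 149 ppt = 0.149 ppb; ΔF = 0.26 × 0.149 = 0.0387 W/m².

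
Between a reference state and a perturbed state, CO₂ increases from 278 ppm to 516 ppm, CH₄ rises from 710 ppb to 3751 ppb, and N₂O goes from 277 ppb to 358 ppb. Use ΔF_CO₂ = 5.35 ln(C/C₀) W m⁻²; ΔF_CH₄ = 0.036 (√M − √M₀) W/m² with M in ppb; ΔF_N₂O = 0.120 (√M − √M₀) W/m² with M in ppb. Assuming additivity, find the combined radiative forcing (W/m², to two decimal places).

ΔF = 4.83 W/m²

CO₂: 5.35 × ln(516/278) = 5.35 × ln(1.85612) = 5.35 × 0.61849 = 3.3089 W/m².
CH₄: 0.036 × (√3751 − √710) = 0.036 × (61.2454 − 26.6458) = 0.036 × 34.5996 = 1.2456 W/m².
N₂O: 0.120 × (√358 − √277) = 0.120 × (18.9209 − 16.6433) = 0.120 × 2.2776 = 0.2733 W/m².
Total ΔF = 3.3089 + 1.2456 + 0.2733 = 4.8278 W/m².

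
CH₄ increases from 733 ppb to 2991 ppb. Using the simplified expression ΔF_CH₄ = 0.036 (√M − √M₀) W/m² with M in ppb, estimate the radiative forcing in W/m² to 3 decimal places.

ΔF = 0.994 W/m²

CH₄: 0.036 × (√2991 − √733) = 0.036 × (54.6900 − 27.0740) = 0.036 × 27.6160 = 0.9942 W/m².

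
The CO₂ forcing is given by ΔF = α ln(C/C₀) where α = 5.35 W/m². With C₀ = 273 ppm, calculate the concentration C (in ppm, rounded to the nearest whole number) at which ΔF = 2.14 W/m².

C ≈ 407 ppm

Set 5.35 ln(C/273) = 2.14, so ln(C/273) = 2.14/5.35 = 0.40000.
Then C/273 = e^0.40000 = 1.49182, giving C = 273 × 1.49182 = 407.27 ppm.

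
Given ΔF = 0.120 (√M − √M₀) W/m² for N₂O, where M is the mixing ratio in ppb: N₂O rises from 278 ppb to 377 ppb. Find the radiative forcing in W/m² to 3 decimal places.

N₂O: 0.120 × (√377 − √278) = 0.120 × (19.4165 − 16.6733) = 0.120 × 2.7432 = 0.3292 W/m².

ΔF = 0.329 W/m²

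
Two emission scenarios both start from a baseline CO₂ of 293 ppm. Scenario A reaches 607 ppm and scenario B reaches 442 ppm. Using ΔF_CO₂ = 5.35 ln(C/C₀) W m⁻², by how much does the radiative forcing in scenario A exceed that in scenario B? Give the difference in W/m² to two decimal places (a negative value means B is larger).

ΔF_A − ΔF_B = 1.70 W/m²

ΔF_A = 5.35 ln(607/293) = 5.35 × 0.72836 = 3.8967 W/m².
ΔF_B = 5.35 ln(442/293) = 5.35 × 0.41114 = 2.1996 W/m².
Difference: 3.8967 − 2.1996 = 1.6971 W/m².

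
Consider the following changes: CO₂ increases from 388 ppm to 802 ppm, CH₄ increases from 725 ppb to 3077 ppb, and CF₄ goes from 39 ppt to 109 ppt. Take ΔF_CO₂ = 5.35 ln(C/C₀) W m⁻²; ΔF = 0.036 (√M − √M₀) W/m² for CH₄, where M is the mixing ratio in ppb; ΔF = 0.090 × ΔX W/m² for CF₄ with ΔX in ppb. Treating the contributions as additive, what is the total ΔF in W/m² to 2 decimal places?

CO₂: 5.35 × ln(802/388) = 5.35 × ln(2.06701) = 5.35 × 0.72610 = 3.8846 W/m².
CH₄: 0.036 × (√3077 − √725) = 0.036 × (55.4707 − 26.9258) = 0.036 × 28.5449 = 1.0276 W/m².
CF₄: Δ = 109 − 39 = 70 ppt = 0.070 ppb; ΔF = 0.090 × 0.070 = 0.0063 W/m².
Total ΔF = 3.8846 + 1.0276 + 0.0063 = 4.9185 W/m².

ΔF = 4.92 W/m²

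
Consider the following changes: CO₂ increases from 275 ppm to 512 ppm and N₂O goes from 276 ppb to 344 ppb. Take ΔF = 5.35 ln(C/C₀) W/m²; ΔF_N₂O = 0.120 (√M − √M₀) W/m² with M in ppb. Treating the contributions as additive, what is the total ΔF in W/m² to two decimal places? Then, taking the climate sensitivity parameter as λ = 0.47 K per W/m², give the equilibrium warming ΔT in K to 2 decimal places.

ΔF = 3.56 W/m²; ΔT = 1.67 K

CO₂: 5.35 × ln(512/275) = 5.35 × ln(1.86182) = 5.35 × 0.62155 = 3.3253 W/m².
N₂O: 0.120 × (√344 − √276) = 0.120 × (18.5472 − 16.6132) = 0.120 × 1.9340 = 0.2321 W/m².
Total ΔF = 3.3253 + 0.2321 = 3.5574 W/m².
ΔT = λ ΔF = 0.47 × 3.56 = 1.6732 K.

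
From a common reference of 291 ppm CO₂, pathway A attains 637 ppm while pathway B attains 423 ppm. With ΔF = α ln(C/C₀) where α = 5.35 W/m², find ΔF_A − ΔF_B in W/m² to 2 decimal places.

ΔF_A − ΔF_B = 2.19 W/m²

ΔF_A = 5.35 ln(637/291) = 5.35 × 0.78345 = 4.1915 W/m².
ΔF_B = 5.35 ln(423/291) = 5.35 × 0.37405 = 2.0012 W/m².
Difference: 4.1915 − 2.0012 = 2.1903 W/m².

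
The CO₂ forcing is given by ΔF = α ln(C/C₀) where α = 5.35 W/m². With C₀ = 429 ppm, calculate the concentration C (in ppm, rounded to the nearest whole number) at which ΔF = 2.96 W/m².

Set 5.35 ln(C/429) = 2.96, so ln(C/429) = 2.96/5.35 = 0.55327.
Then C/429 = e^0.55327 = 1.73893, giving C = 429 × 1.73893 = 746.00 ppm.

C ≈ 746 ppm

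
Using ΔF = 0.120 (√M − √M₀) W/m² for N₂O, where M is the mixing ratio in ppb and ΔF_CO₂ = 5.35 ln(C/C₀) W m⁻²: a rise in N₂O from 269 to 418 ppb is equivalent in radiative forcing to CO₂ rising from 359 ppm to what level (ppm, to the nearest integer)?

N₂O forcing: 0.120 × (√418 − √269) = 0.120 × (20.4450 − 16.4012) = 0.120 × 4.0438 = 0.48526 W/m².
Set 5.35 ln(C/359) = 0.48526: ln(C/359) = 0.48526/5.35 = 0.09070, so C = 359 × e^0.09070 = 359 × 1.09494 = 393.08 ppm.

C ≈ 393 ppm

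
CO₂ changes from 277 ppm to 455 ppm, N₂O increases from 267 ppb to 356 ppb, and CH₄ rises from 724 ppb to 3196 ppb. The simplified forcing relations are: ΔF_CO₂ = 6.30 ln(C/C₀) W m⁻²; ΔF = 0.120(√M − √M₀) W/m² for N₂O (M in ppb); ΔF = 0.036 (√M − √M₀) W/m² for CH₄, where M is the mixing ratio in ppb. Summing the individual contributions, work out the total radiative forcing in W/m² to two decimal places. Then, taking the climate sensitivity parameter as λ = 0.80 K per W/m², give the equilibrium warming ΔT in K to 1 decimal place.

CO₂: 6.30 × ln(455/277) = 6.30 × ln(1.64260) = 6.30 × 0.49628 = 3.1266 W/m².
N₂O: 0.120 × (√356 − √267) = 0.120 × (18.8680 − 16.3401) = 0.120 × 2.5279 = 0.3033 W/m².
CH₄: 0.036 × (√3196 − √724) = 0.036 × (56.5332 − 26.9072) = 0.036 × 29.6260 = 1.0665 W/m².
Total ΔF = 3.1266 + 0.3033 + 1.0665 = 4.4964 W/m².
ΔT = λ ΔF = 0.80 × 4.50 = 3.6000 K.

ΔF = 4.50 W/m²; ΔT = 3.6 K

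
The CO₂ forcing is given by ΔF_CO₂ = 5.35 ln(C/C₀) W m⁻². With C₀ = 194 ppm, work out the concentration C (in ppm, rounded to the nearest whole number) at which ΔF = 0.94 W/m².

C ≈ 231 ppm

Set 5.35 ln(C/194) = 0.94, so ln(C/194) = 0.94/5.35 = 0.17570.
Then C/194 = e^0.17570 = 1.19208, giving C = 194 × 1.19208 = 231.26 ppm.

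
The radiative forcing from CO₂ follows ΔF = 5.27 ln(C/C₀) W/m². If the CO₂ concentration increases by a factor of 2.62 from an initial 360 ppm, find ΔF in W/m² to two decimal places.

ΔF = 5.08 W/m²

ΔF = 5.27 × ln(2.62) = 5.27 × 0.96317 = 5.0759 W/m².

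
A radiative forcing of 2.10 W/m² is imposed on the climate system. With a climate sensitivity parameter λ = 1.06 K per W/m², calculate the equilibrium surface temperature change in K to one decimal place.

ΔT = 2.2 K

ΔT = λ ΔF = 1.06 × 2.10 = 2.2260 K.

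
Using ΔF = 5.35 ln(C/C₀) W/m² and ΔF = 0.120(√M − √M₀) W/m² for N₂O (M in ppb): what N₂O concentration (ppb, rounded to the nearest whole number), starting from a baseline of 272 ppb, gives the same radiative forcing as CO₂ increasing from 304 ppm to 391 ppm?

M ≈ 768 ppb

CO₂ forcing: 5.35 × ln(391/304) = 5.35 × 0.251680 = 1.34649 W/m².
Set 0.120(√M − √272) = 1.34649: √M = 1.34649/0.120 + √272 = 11.2208 + 16.4924 = 27.7132.
M = (27.7132)² = 768.02 ppb.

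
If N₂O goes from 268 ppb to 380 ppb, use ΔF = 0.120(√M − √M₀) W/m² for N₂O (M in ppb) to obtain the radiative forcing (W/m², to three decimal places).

N₂O: 0.120 × (√380 − √268) = 0.120 × (19.4936 − 16.3707) = 0.120 × 3.1229 = 0.3747 W/m².

ΔF = 0.375 W/m²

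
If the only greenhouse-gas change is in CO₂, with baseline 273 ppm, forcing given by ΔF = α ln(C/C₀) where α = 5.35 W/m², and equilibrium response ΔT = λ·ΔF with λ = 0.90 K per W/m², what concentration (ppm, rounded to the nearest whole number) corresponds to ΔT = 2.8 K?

C ≈ 488 ppm

Required forcing: ΔF = ΔT/λ = 2.8/0.90 = 3.1111 W/m².
Then ln(C/273) = ΔF/5.35 = 3.1111/5.35 = 0.58151.
So C = 273 × e^0.58151 = 273 × 1.78874 = 488.33 ppm.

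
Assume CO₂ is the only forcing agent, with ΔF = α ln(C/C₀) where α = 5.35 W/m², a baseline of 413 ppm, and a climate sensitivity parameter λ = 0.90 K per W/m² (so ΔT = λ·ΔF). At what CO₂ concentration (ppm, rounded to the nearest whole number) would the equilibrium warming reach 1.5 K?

C ≈ 564 ppm

Required forcing: ΔF = ΔT/λ = 1.5/0.90 = 1.6667 W/m².
Then ln(C/413) = ΔF/5.35 = 1.6667/5.35 = 0.31153.
So C = 413 × e^0.31153 = 413 × 1.36551 = 563.96 ppm.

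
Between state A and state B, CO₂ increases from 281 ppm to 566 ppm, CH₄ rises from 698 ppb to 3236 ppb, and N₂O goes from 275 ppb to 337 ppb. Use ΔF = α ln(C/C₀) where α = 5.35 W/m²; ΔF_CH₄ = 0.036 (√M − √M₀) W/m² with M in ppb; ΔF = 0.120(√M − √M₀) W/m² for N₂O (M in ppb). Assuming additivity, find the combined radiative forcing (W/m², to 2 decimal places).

ΔF = 5.06 W/m²

CO₂: 5.35 × ln(566/281) = 5.35 × ln(2.01423) = 5.35 × 0.70024 = 3.7463 W/m².
CH₄: 0.036 × (√3236 − √698) = 0.036 × (56.8859 − 26.4197) = 0.036 × 30.4662 = 1.0968 W/m².
N₂O: 0.120 × (√337 − √275) = 0.120 × (18.3576 − 16.5831) = 0.120 × 1.7745 = 0.2129 W/m².
Total ΔF = 3.7463 + 1.0968 + 0.2129 = 5.0560 W/m².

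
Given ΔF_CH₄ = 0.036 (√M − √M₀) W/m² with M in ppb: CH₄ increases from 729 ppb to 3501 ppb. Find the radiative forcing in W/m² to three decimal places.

ΔF = 1.158 W/m²

CH₄: 0.036 × (√3501 − √729) = 0.036 × (59.1692 − 27.0000) = 0.036 × 32.1692 = 1.1581 W/m².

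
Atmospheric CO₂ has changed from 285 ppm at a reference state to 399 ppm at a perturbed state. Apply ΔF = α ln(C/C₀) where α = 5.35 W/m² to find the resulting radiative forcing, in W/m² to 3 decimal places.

ΔF = 1.800 W/m²

CO₂: 5.35 × ln(399/285) = 5.35 × ln(1.40000) = 5.35 × 0.33647 = 1.8001 W/m².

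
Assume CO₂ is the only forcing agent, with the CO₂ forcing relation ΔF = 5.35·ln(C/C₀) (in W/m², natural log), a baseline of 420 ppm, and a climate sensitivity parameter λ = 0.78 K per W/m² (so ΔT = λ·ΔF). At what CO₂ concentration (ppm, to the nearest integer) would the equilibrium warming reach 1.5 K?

C ≈ 602 ppm

Required forcing: ΔF = ΔT/λ = 1.5/0.78 = 1.9231 W/m².
Then ln(C/420) = ΔF/5.35 = 1.9231/5.35 = 0.35946.
So C = 420 × e^0.35946 = 420 × 1.43256 = 601.68 ppm.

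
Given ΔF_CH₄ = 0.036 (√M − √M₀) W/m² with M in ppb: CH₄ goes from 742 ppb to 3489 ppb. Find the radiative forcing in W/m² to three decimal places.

ΔF = 1.146 W/m²

CH₄: 0.036 × (√3489 − √742) = 0.036 × (59.0678 − 27.2397) = 0.036 × 31.8281 = 1.1458 W/m².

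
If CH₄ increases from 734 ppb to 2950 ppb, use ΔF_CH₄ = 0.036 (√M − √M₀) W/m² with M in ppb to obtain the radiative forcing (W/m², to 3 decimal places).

CH₄: 0.036 × (√2950 − √734) = 0.036 × (54.3139 − 27.0924) = 0.036 × 27.2215 = 0.9800 W/m².

ΔF = 0.980 W/m²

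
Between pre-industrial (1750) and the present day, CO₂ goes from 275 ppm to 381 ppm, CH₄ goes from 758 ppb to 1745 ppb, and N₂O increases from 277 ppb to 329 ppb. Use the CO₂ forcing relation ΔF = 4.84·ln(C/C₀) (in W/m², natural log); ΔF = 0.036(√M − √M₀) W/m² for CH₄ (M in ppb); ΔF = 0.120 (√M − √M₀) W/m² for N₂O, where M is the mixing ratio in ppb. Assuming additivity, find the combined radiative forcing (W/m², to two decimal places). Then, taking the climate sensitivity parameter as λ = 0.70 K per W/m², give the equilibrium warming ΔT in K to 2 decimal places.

ΔF = 2.27 W/m²; ΔT = 1.59 K

CO₂: 4.84 × ln(381/275) = 4.84 × ln(1.38545) = 4.84 × 0.32602 = 1.5779 W/m².
CH₄: 0.036 × (√1745 − √758) = 0.036 × (41.7732 − 27.5318) = 0.036 × 14.2414 = 0.5127 W/m².
N₂O: 0.120 × (√329 − √277) = 0.120 × (18.1384 − 16.6433) = 0.120 × 1.4951 = 0.1794 W/m².
Total ΔF = 1.5779 + 0.5127 + 0.1794 = 2.2700 W/m².
ΔT = λ ΔF = 0.70 × 2.27 = 1.5890 K.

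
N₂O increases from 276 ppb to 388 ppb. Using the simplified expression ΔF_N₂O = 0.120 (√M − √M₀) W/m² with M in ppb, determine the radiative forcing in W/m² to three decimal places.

ΔF = 0.370 W/m²

N₂O: 0.120 × (√388 − √276) = 0.120 × (19.6977 − 16.6132) = 0.120 × 3.0845 = 0.3701 W/m².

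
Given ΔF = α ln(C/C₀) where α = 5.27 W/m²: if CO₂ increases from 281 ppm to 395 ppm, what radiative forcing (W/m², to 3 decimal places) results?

ΔF = 1.795 W/m²

CO₂ absorption bands are partially saturated, so forcing scales with the logarithm of the concentration ratio.
CO₂: 5.27 × ln(395/281) = 5.27 × ln(1.40569) = 5.27 × 0.34053 = 1.7946 W/m².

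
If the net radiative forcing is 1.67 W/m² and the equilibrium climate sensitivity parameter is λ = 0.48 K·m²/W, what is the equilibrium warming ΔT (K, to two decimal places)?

ΔT = λ ΔF = 0.48 × 1.67 = 0.8016 K.

ΔT = 0.80 K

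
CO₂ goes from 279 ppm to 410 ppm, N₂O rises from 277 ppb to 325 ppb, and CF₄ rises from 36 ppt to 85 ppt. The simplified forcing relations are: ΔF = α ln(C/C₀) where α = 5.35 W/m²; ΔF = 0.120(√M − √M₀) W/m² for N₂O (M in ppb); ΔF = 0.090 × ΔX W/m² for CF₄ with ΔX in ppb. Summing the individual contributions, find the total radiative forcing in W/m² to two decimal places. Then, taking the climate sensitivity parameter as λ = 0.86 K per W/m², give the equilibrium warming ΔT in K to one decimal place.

ΔF = 2.23 W/m²; ΔT = 1.9 K

CO₂: 5.35 × ln(410/279) = 5.35 × ln(1.46953) = 5.35 × 0.38494 = 2.0594 W/m².
N₂O: 0.120 × (√325 − √277) = 0.120 × (18.0278 − 16.6433) = 0.120 × 1.3845 = 0.1661 W/m².
CF₄: Δ = 85 − 36 = 49 ppt = 0.049 ppb; ΔF = 0.090 × 0.049 = 0.0044 W/m².
Total ΔF = 2.0594 + 0.1661 + 0.0044 = 2.2299 W/m².
ΔT = λ ΔF = 0.86 × 2.23 = 1.9178 K.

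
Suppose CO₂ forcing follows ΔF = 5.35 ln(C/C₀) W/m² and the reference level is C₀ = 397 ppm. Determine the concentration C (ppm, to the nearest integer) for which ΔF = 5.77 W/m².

C ≈ 1167 ppm

Set 5.35 ln(C/397) = 5.77, so ln(C/397) = 5.77/5.35 = 1.07850.
Then C/397 = e^1.07850 = 2.94027, giving C = 397 × 2.94027 = 1167.29 ppm.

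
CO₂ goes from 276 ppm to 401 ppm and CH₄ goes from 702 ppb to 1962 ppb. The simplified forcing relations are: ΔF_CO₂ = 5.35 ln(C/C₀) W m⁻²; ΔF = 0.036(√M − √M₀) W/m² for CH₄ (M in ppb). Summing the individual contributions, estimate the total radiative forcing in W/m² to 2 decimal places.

CO₂: 5.35 × ln(401/276) = 5.35 × ln(1.45290) = 5.35 × 0.37356 = 1.9985 W/m².
CH₄: 0.036 × (√1962 − √702) = 0.036 × (44.2945 − 26.4953) = 0.036 × 17.7992 = 0.6408 W/m².
Total ΔF = 1.9985 + 0.6408 = 2.6393 W/m².

ΔF = 2.64 W/m²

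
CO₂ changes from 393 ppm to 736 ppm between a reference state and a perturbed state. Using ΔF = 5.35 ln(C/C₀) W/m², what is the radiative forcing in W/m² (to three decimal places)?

CO₂: 5.35 × ln(736/393) = 5.35 × ln(1.87277) = 5.35 × 0.62742 = 3.3567 W/m².

ΔF = 3.357 W/m²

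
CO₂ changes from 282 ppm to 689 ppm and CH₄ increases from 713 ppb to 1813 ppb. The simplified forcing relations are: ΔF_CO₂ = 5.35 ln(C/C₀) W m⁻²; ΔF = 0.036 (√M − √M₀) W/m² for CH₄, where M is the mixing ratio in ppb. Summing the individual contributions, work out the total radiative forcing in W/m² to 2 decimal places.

ΔF = 5.35 W/m²

CO₂: 5.35 × ln(689/282) = 5.35 × ln(2.44326) = 5.35 × 0.89333 = 4.7793 W/m².
CH₄: 0.036 × (√1813 − √713) = 0.036 × (42.5793 − 26.7021) = 0.036 × 15.8772 = 0.5716 W/m².
Total ΔF = 4.7793 + 0.5716 = 5.3509 W/m².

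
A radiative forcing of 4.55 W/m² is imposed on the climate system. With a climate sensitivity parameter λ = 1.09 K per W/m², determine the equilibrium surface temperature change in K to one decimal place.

ΔT = 5.0 K

ΔT = λ ΔF = 1.09 × 4.55 = 4.9595 K.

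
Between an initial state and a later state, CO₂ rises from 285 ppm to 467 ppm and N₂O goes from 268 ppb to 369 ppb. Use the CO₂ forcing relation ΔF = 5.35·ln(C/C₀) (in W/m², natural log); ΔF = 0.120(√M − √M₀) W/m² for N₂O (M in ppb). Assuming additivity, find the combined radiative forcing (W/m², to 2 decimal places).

CO₂: 5.35 × ln(467/285) = 5.35 × ln(1.63860) = 5.35 × 0.49384 = 2.6420 W/m².
N₂O: 0.120 × (√369 − √268) = 0.120 × (19.2094 − 16.3707) = 0.120 × 2.8387 = 0.3406 W/m².
Total ΔF = 2.6420 + 0.3406 = 2.9826 W/m².

ΔF = 2.98 W/m²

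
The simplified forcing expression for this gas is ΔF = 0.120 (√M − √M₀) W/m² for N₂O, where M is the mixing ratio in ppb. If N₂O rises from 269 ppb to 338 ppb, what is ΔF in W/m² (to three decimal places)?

N₂O: 0.120 × (√338 − √269) = 0.120 × (18.3848 − 16.4012) = 0.120 × 1.9836 = 0.2380 W/m².

ΔF = 0.238 W/m²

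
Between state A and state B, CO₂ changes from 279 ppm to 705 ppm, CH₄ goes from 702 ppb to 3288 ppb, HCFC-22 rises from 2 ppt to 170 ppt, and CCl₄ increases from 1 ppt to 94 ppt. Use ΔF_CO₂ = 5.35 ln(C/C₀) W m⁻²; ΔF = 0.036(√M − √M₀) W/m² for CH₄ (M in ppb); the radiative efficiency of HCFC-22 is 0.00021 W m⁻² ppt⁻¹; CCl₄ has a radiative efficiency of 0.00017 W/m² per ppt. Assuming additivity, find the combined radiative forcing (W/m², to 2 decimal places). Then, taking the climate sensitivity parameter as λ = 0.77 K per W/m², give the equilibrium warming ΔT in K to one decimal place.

ΔF = 6.12 W/m²; ΔT = 4.7 K

CO₂: 5.35 × ln(705/279) = 5.35 × ln(2.52688) = 5.35 × 0.92699 = 4.9594 W/m².
CH₄: 0.036 × (√3288 − √702) = 0.036 × (57.3411 − 26.4953) = 0.036 × 30.8458 = 1.1104 W/m².
HCFC-22: ΔF = 0.00021 × (170 − 2) = 0.00021 × 168 = 0.0353 W/m².
CCl₄: ΔF = 0.00017 × (94 − 1) = 0.00017 × 93 = 0.0158 W/m².
Total ΔF = 4.9594 + 1.1104 + 0.0353 + 0.0158 = 6.1209 W/m².
ΔT = λ ΔF = 0.77 × 6.12 = 4.7124 K.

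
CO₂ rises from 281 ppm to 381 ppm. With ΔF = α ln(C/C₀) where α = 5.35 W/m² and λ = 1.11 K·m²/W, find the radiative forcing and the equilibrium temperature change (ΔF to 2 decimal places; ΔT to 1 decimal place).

ΔF = 1.63 W/m²; ΔT = 1.8 K

CO₂: 5.35 × ln(381/281) = 5.35 × ln(1.35587) = 5.35 × 0.30444 = 1.6288 W/m².
ΔT = λ ΔF = 1.11 × 1.63 = 1.8093 K.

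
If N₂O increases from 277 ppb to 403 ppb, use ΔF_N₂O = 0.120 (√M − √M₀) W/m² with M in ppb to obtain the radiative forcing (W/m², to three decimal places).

N₂O: 0.120 × (√403 − √277) = 0.120 × (20.0749 − 16.6433) = 0.120 × 3.4316 = 0.4118 W/m².

ΔF = 0.412 W/m²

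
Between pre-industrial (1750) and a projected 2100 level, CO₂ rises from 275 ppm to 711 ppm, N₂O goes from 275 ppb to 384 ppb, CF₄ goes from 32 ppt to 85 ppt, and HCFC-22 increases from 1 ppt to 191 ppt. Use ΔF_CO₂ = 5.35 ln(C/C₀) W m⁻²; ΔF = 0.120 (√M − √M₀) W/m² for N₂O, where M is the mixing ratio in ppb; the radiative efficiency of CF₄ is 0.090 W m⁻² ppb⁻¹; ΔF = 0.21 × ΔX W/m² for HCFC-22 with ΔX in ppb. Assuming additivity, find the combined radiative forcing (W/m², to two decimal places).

ΔF = 5.49 W/m²

CO₂: 5.35 × ln(711/275) = 5.35 × ln(2.58545) = 5.35 × 0.94990 = 5.0820 W/m².
N₂O: 0.120 × (√384 − √275) = 0.120 × (19.5959 − 16.5831) = 0.120 × 3.0128 = 0.3615 W/m².
CF₄: Δ = 85 − 32 = 53 ppt = 0.053 ppb; ΔF = 0.090 × 0.053 = 0.0048 W/m².
HCFC-22: Δ = 191 − 1 = 190 ppt = 0.190 ppb; ΔF = 0.21 × 0.190 = 0.0399 W/m².
Total ΔF = 5.0820 + 0.3615 + 0.0048 + 0.0399 = 5.4882 W/m².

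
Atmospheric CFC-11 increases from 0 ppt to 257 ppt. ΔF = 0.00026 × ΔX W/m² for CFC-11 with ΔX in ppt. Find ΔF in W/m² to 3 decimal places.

CFC-11: ΔF = 0.00026 × (257 − 0) = 0.00026 × 257 = 0.0668 W/m².

ΔF = 0.067 W/m²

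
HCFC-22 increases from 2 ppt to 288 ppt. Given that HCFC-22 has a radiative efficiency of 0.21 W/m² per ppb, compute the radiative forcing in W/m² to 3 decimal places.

ΔF = 0.060 W/m²

HCFC-22: Δ = 288 − 2 = 286 ppt = 0.286 ppb; ΔF = 0.21 × 0.286 = 0.0601 W/m².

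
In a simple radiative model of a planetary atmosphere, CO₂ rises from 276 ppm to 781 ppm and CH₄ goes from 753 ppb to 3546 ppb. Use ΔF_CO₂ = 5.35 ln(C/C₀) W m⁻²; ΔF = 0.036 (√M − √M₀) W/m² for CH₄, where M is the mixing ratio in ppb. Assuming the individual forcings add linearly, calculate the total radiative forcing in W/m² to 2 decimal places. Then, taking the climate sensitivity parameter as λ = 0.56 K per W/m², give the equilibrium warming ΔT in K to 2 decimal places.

ΔF = 6.72 W/m²; ΔT = 3.76 K

CO₂: 5.35 × ln(781/276) = 5.35 × ln(2.82971) = 5.35 × 1.04017 = 5.5649 W/m².
CH₄: 0.036 × (√3546 − √753) = 0.036 × (59.5483 − 27.4408) = 0.036 × 32.1075 = 1.1559 W/m².
Total ΔF = 5.5649 + 1.1559 = 6.7208 W/m².
ΔT = λ ΔF = 0.56 × 6.72 = 3.7632 K.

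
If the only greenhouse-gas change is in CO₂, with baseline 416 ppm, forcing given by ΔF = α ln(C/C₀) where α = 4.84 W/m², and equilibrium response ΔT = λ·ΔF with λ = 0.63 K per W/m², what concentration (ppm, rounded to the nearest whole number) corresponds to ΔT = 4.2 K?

C ≈ 1649 ppm

Required forcing: ΔF = ΔT/λ = 4.2/0.63 = 6.6667 W/m².
Then ln(C/416) = ΔF/4.84 = 6.6667/4.84 = 1.37742.
So C = 416 × e^1.37742 = 416 × 3.96466 = 1649.30 ppm.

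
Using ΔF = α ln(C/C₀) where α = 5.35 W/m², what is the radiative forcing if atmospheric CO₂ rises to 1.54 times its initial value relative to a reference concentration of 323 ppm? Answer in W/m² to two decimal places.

ΔF = 2.31 W/m²

ΔF = 5.35 × ln(1.54) = 5.35 × 0.43178 = 2.3100 W/m².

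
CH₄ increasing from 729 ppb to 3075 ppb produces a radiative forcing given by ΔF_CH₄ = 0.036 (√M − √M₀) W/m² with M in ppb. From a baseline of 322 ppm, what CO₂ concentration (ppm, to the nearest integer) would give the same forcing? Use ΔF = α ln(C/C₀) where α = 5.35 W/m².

C ≈ 390 ppm

CH₄ forcing: 0.036 × (√3075 − √729) = 0.036 × (55.4527 − 27.0000) = 0.036 × 28.4527 = 1.02430 W/m².
Set 5.35 ln(C/322) = 1.02430: ln(C/322) = 1.02430/5.35 = 0.19146, so C = 322 × e^0.19146 = 322 × 1.21102 = 389.95 ppm.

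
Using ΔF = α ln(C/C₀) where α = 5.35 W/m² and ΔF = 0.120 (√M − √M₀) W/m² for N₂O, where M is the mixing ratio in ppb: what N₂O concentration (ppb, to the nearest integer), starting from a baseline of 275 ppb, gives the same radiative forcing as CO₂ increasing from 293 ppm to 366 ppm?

M ≈ 702 ppb

CO₂ forcing: 5.35 × ln(366/293) = 5.35 × 0.222461 = 1.19017 W/m².
Set 0.120(√M − √275) = 1.19017: √M = 1.19017/0.120 + √275 = 9.9181 + 16.5831 = 26.5012.
M = (26.5012)² = 702.31 ppb.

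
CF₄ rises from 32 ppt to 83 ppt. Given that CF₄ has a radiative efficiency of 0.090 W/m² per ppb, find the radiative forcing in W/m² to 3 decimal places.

ΔF = 0.005 W/m²

CF₄: Δ = 83 − 32 = 51 ppt = 0.051 ppb; ΔF = 0.090 × 0.051 = 0.0046 W/m².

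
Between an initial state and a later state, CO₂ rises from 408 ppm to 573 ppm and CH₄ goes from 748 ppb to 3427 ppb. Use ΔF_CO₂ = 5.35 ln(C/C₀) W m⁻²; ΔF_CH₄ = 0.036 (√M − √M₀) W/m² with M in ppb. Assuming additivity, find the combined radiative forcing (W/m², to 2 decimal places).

ΔF = 2.94 W/m²

CO₂: 5.35 × ln(573/408) = 5.35 × ln(1.40441) = 5.35 × 0.33962 = 1.8170 W/m².
CH₄: 0.036 × (√3427 − √748) = 0.036 × (58.5406 − 27.3496) = 0.036 × 31.1910 = 1.1229 W/m².
Total ΔF = 1.8170 + 1.1229 = 2.9399 W/m².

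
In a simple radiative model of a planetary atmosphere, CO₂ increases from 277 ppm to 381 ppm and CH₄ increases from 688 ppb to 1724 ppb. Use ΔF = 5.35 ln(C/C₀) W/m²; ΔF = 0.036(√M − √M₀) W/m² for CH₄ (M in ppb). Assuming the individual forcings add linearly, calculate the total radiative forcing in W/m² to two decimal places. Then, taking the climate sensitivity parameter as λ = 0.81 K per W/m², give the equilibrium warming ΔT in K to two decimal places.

ΔF = 2.26 W/m²; ΔT = 1.83 K

CO₂: 5.35 × ln(381/277) = 5.35 × ln(1.37545) = 5.35 × 0.31878 = 1.7055 W/m².
CH₄: 0.036 × (√1724 − √688) = 0.036 × (41.5211 − 26.2298) = 0.036 × 15.2913 = 0.5505 W/m².
Total ΔF = 1.7055 + 0.5505 = 2.2560 W/m².
ΔT = λ ΔF = 0.81 × 2.26 = 1.8306 K.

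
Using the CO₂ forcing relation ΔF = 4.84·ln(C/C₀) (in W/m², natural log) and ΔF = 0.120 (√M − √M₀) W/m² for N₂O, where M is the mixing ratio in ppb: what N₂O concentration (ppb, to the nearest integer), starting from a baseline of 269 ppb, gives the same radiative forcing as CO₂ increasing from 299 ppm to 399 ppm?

M ≈ 786 ppb

CO₂ forcing: 4.84 × ln(399/299) = 4.84 × 0.288518 = 1.39643 W/m².
Set 0.120(√M − √269) = 1.39643: √M = 1.39643/0.120 + √269 = 11.6369 + 16.4012 = 28.0381.
M = (28.0381)² = 786.14 ppb.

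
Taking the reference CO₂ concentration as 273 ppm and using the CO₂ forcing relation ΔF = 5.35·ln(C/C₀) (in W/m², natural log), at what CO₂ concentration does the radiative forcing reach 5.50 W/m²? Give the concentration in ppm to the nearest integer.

C ≈ 763 ppm

Set 5.35 ln(C/273) = 5.50, so ln(C/273) = 5.50/5.35 = 1.02804.
Then C/273 = e^1.02804 = 2.79558, giving C = 273 × 2.79558 = 763.19 ppm.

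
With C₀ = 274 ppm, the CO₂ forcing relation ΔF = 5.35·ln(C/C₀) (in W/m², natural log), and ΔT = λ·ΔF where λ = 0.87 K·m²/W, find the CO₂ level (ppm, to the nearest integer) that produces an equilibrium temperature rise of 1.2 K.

C ≈ 355 ppm

Required forcing: ΔF = ΔT/λ = 1.2/0.87 = 1.3793 W/m².
Then ln(C/274) = ΔF/5.35 = 1.3793/5.35 = 0.25781.
So C = 274 × e^0.25781 = 274 × 1.29409 = 354.58 ppm.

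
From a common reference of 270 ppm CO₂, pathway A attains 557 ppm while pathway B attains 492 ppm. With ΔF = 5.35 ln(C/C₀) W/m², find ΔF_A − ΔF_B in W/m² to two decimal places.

ΔF_A − ΔF_B = 0.66 W/m²

ΔF_A = 5.35 ln(557/270) = 5.35 × 0.72414 = 3.8741 W/m².
ΔF_B = 5.35 ln(492/270) = 5.35 × 0.60006 = 3.2103 W/m².
Difference: 3.8741 − 3.2103 = 0.6638 W/m².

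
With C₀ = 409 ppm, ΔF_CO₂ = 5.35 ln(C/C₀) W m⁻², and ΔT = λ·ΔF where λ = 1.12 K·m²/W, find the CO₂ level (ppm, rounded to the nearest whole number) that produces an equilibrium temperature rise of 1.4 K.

C ≈ 517 ppm

Required forcing: ΔF = ΔT/λ = 1.4/1.12 = 1.2500 W/m².
Then ln(C/409) = ΔF/5.35 = 1.2500/5.35 = 0.23364.
So C = 409 × e^0.23364 = 409 × 1.26319 = 516.64 ppm.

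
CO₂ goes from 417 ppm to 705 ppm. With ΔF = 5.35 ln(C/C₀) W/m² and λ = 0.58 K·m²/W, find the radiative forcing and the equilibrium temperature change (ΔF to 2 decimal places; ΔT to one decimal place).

ΔF = 2.81 W/m²; ΔT = 1.6 K

CO₂: 5.35 × ln(705/417) = 5.35 × ln(1.69065) = 5.35 × 0.52511 = 2.8093 W/m².
ΔT = λ ΔF = 0.58 × 2.81 = 1.6298 K.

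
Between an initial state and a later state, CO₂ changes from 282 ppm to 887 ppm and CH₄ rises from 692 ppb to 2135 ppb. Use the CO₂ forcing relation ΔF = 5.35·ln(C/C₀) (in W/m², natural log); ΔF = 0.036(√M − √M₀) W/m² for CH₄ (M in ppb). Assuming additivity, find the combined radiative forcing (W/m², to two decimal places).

CO₂: 5.35 × ln(887/282) = 5.35 × ln(3.14539) = 5.35 × 1.14594 = 6.1308 W/m².
CH₄: 0.036 × (√2135 − √692) = 0.036 × (46.2061 − 26.3059) = 0.036 × 19.9002 = 0.7164 W/m².
Total ΔF = 6.1308 + 0.7164 = 6.8472 W/m².

ΔF = 6.85 W/m²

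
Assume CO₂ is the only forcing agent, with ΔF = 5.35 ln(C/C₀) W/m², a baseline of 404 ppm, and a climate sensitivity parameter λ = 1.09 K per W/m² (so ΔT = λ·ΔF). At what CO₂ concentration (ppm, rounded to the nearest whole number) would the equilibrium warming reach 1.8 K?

C ≈ 550 ppm

Required forcing: ΔF = ΔT/λ = 1.8/1.09 = 1.6514 W/m².
Then ln(C/404) = ΔF/5.35 = 1.6514/5.35 = 0.30867.
So C = 404 × e^0.30867 = 404 × 1.36161 = 550.09 ppm.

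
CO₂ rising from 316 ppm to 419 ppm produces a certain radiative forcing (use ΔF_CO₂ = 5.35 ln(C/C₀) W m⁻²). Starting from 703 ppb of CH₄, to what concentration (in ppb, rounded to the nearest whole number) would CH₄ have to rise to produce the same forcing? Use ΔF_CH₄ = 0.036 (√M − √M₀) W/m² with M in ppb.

M ≈ 4684 ppb

CO₂ forcing: 5.35 × ln(419/316) = 5.35 × 0.282129 = 1.50939 W/m².
Set 0.036(√M − √703) = 1.50939: √M = 1.50939/0.036 + √703 = 41.9275 + 26.5141 = 68.4416.
M = (68.4416)² = 4684.25 ppb.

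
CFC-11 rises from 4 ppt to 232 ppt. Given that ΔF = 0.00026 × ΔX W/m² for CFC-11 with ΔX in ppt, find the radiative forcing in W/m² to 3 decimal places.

ΔF = 0.059 W/m²

CFC-11: ΔF = 0.00026 × (232 − 4) = 0.00026 × 228 = 0.0593 W/m².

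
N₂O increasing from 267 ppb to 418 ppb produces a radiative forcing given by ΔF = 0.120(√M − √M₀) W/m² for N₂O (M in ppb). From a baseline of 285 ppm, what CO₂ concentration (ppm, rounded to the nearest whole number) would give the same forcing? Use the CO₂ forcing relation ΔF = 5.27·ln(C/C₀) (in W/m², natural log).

C ≈ 313 ppm

N₂O forcing: 0.120 × (√418 − √267) = 0.120 × (20.4450 − 16.3401) = 0.120 × 4.1049 = 0.49259 W/m².
Set 5.27 ln(C/285) = 0.49259: ln(C/285) = 0.49259/5.27 = 0.09347, so C = 285 × e^0.09347 = 285 × 1.09798 = 312.92 ppm.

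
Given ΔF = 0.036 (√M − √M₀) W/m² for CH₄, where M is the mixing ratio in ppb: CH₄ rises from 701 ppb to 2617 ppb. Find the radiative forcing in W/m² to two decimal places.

CH₄: 0.036 × (√2617 − √701) = 0.036 × (51.1566 − 26.4764) = 0.036 × 24.6802 = 0.8885 W/m².

ΔF = 0.89 W/m²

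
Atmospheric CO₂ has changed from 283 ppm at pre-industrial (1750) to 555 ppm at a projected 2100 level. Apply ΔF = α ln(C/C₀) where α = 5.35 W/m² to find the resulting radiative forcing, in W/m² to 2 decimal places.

ΔF = 3.60 W/m²

CO₂ absorption bands are partially saturated, so forcing scales with the logarithm of the concentration ratio.
CO₂: 5.35 × ln(555/283) = 5.35 × ln(1.96113) = 5.35 × 0.67352 = 3.6033 W/m².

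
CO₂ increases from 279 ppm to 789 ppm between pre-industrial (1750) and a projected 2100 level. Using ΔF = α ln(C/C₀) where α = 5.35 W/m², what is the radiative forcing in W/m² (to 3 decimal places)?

ΔF = 5.562 W/m²

CO₂: 5.35 × ln(789/279) = 5.35 × ln(2.82796) = 5.35 × 1.03956 = 5.5616 W/m².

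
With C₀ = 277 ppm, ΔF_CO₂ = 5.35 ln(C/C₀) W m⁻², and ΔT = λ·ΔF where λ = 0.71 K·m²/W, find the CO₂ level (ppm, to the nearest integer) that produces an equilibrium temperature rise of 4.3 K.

Required forcing: ΔF = ΔT/λ = 4.3/0.71 = 6.0563 W/m².
Then ln(C/277) = ΔF/5.35 = 6.0563/5.35 = 1.13202.
So C = 277 × e^1.13202 = 277 × 3.10192 = 859.23 ppm.

C ≈ 859 ppm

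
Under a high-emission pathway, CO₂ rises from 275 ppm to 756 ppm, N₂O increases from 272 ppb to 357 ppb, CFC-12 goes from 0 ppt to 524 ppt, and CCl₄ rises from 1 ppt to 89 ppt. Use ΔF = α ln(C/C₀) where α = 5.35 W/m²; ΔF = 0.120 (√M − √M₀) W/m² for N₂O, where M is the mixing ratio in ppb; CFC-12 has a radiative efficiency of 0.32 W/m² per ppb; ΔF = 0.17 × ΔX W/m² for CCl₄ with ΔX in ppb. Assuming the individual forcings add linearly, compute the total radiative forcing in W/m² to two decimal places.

CO₂: 5.35 × ln(756/275) = 5.35 × ln(2.74909) = 5.35 × 1.01127 = 5.4103 W/m².
N₂O: 0.120 × (√357 − √272) = 0.120 × (18.8944 − 16.4924) = 0.120 × 2.4020 = 0.2882 W/m².
CFC-12: Δ = 524 − 0 = 524 ppt = 0.524 ppb; ΔF = 0.32 × 0.524 = 0.1677 W/m².
CCl₄: Δ = 89 − 1 = 88 ppt = 0.088 ppb; ΔF = 0.17 × 0.088 = 0.0150 W/m².
Total ΔF = 5.4103 + 0.2882 + 0.1677 + 0.0150 = 5.8812 W/m².

ΔF = 5.88 W/m²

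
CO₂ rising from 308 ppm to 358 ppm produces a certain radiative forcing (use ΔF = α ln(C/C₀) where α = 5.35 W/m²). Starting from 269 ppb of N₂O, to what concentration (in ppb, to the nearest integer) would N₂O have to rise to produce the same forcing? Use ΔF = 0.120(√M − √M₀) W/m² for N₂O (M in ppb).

M ≈ 534 ppb

CO₂ forcing: 5.35 × ln(358/308) = 5.35 × 0.150433 = 0.80482 W/m².
Set 0.120(√M − √269) = 0.80482: √M = 0.80482/0.120 + √269 = 6.7068 + 16.4012 = 23.1080.
M = (23.1080)² = 533.98 ppb.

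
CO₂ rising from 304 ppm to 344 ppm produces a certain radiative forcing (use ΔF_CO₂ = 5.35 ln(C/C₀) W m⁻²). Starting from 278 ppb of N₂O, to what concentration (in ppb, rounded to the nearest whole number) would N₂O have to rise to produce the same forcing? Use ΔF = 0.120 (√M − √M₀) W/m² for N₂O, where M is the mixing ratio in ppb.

CO₂ forcing: 5.35 × ln(344/304) = 5.35 × 0.123614 = 0.66133 W/m².
Set 0.120(√M − √278) = 0.66133: √M = 0.66133/0.120 + √278 = 5.5111 + 16.6733 = 22.1844.
M = (22.1844)² = 492.15 ppb.

M ≈ 492 ppb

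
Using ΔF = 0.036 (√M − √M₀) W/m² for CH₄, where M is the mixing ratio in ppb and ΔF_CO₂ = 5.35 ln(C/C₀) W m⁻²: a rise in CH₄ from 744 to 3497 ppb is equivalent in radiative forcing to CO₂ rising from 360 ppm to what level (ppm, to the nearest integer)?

CH₄ forcing: 0.036 × (√3497 − √744) = 0.036 × (59.1354 − 27.2764) = 0.036 × 31.8590 = 1.14692 W/m².
Set 5.35 ln(C/360) = 1.14692: ln(C/360) = 1.14692/5.35 = 0.21438, so C = 360 × e^0.21438 = 360 × 1.23909 = 446.07 ppm.

C ≈ 446 ppm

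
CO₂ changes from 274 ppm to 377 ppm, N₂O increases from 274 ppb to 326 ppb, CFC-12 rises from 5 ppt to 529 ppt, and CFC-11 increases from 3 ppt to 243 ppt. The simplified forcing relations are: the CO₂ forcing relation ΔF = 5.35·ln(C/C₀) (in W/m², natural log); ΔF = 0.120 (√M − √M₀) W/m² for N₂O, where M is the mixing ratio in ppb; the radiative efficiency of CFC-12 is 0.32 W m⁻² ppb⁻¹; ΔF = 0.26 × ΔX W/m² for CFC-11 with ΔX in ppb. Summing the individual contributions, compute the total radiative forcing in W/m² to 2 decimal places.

CO₂: 5.35 × ln(377/274) = 5.35 × ln(1.37591) = 5.35 × 0.31912 = 1.7073 W/m².
N₂O: 0.120 × (√326 − √274) = 0.120 × (18.0555 − 16.5529) = 0.120 × 1.5026 = 0.1803 W/m².
CFC-12: Δ = 529 − 5 = 524 ppt = 0.524 ppb; ΔF = 0.32 × 0.524 = 0.1677 W/m².
CFC-11: Δ = 243 − 3 = 240 ppt = 0.240 ppb; ΔF = 0.26 × 0.240 = 0.0624 W/m².
Total ΔF = 1.7073 + 0.1803 + 0.1677 + 0.0624 = 2.1177 W/m².

ΔF = 2.12 W/m²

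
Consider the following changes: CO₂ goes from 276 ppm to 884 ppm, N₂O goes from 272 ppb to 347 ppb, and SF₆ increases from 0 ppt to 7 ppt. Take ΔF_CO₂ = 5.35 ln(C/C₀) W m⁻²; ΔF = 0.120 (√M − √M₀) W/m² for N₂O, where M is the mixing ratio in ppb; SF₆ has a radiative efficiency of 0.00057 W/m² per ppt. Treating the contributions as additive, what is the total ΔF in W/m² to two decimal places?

CO₂: 5.35 × ln(884/276) = 5.35 × ln(3.20290) = 5.35 × 1.16406 = 6.2277 W/m².
N₂O: 0.120 × (√347 − √272) = 0.120 × (18.6279 − 16.4924) = 0.120 × 2.1355 = 0.2563 W/m².
SF₆: ΔF = 0.00057 × (7 − 0) = 0.00057 × 7 = 0.0040 W/m².
Total ΔF = 6.2277 + 0.2563 + 0.0040 = 6.4880 W/m².

ΔF = 6.49 W/m²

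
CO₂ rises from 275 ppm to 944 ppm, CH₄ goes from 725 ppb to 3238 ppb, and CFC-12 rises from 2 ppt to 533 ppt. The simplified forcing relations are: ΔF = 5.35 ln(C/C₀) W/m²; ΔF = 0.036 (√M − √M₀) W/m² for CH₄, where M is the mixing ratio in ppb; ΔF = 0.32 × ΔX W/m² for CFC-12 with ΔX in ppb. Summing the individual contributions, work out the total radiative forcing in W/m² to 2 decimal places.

ΔF = 7.85 W/m²

CO₂: 5.35 × ln(944/275) = 5.35 × ln(3.43273) = 5.35 × 1.23336 = 6.5985 W/m².
CH₄: 0.036 × (√3238 − √725) = 0.036 × (56.9034 − 26.9258) = 0.036 × 29.9776 = 1.0792 W/m².
CFC-12: Δ = 533 − 2 = 531 ppt = 0.531 ppb; ΔF = 0.32 × 0.531 = 0.1699 W/m².
Total ΔF = 6.5985 + 1.0792 + 0.1699 = 7.8476 W/m².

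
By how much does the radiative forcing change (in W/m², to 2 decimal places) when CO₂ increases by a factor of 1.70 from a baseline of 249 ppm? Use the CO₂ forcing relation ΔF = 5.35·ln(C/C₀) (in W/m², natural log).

ΔF = 2.84 W/m²

Because the forcing depends only on the ratio C/C₀, the initial concentration does not enter.
ΔF = 5.35 × ln(1.70) = 5.35 × 0.53063 = 2.8389 W/m².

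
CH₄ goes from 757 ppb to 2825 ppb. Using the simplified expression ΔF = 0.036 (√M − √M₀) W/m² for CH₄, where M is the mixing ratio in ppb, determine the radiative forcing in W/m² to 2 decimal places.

ΔF = 0.92 W/m²

CH₄: 0.036 × (√2825 − √757) = 0.036 × (53.1507 − 27.5136) = 0.036 × 25.6371 = 0.9229 W/m².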